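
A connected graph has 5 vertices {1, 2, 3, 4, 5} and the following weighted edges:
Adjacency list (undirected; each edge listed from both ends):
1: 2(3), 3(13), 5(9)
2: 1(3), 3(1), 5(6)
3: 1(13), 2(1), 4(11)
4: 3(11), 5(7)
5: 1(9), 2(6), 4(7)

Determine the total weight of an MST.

17

Sort edges by weight, then run Kruskal:
2–3 (1): add — endpoints in different components.
1–2 (3): add — endpoints in different components.
2–5 (6): add — endpoints in different components.
4–5 (7): add — endpoints in different components.
MST edges: 2–3, 1–2, 2–5, 4–5; total weight 1+3+6+7 = 17.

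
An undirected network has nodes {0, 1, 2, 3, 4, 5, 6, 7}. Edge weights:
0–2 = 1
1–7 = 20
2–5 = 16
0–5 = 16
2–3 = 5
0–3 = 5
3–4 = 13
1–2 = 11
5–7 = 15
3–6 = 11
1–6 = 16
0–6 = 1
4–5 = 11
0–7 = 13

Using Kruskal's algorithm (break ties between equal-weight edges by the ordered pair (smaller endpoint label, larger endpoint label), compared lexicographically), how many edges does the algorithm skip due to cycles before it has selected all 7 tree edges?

Kruskal: consider edges lightest-first.
0–2 (1): add — endpoints in different components.
0–6 (1): add — endpoints in different components.
0–3 (5): add — endpoints in different components.
2–3 (5): skip — 2 and 3 already connected.
1–2 (11): add — endpoints in different components.
3–6 (11): skip — 3 and 6 already connected.
4–5 (11): add — endpoints in different components.
0–7 (13): add — endpoints in different components.
3–4 (13): add — endpoints in different components.
Edges rejected before the tree was complete: 2.

2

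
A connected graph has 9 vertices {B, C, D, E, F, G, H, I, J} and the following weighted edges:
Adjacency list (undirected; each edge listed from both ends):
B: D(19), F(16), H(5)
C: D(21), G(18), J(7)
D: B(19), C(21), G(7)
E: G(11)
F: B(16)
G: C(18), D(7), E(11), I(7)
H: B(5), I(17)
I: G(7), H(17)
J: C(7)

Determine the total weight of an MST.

88

Sort edges by weight, then run Kruskal:
B H (5): add — endpoints in different components.
C J (7): add — endpoints in different components.
D G (7): add — endpoints in different components.
G I (7): add — endpoints in different components.
E G (11): add — endpoints in different components.
B F (16): add — endpoints in different components.
H I (17): add — endpoints in different components.
C G (18): add — endpoints in different components.
MST edges: B H, C J, D G, G I, E G, B F, H I, C G; total weight 5+7+7+7+11+16+17+18 = 88.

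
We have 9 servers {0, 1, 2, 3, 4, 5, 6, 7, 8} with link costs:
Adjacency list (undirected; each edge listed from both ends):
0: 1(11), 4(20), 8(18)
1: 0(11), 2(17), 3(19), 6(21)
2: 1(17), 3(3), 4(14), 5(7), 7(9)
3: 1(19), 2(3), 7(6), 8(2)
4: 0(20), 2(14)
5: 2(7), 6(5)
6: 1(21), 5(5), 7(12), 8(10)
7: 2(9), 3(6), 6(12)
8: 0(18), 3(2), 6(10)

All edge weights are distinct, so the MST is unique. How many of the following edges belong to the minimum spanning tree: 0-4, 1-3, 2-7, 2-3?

1

Kruskal: consider edges lightest-first.
3-8 (2): add — endpoints in different components.
2-3 (3): add — endpoints in different components.
5-6 (5): add — endpoints in different components.
3-7 (6): add — endpoints in different components.
2-5 (7): add — endpoints in different components.
2-7 (9): skip — 2 and 7 already connected.
6-8 (10): skip — 6 and 8 already connected.
0-1 (11): add — endpoints in different components.
6-7 (12): skip — 6 and 7 already connected.
2-4 (14): add — endpoints in different components.
1-2 (17): add — endpoints in different components.
MST edge set: {3-8, 2-3, 5-6, 3-7, 2-5, 0-1, 2-4, 1-2}.
Of the listed edges, {2-3} are in the MST → 1.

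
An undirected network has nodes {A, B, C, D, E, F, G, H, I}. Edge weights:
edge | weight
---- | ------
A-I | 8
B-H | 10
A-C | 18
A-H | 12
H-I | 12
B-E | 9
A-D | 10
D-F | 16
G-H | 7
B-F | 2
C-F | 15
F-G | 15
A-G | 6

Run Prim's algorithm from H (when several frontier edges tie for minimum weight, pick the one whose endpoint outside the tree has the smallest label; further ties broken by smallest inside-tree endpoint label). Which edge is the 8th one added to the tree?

C-F

Prim, starting at H.
Step 1: cheapest edge leaving the tree is G-H (7); add G.
Step 2: cheapest edge leaving the tree is A-G (6); add A.
Step 3: cheapest edge leaving the tree is A-I (8); add I.
Step 4: cheapest edge leaving the tree is B-H (10); add B.
Step 5: cheapest edge leaving the tree is B-F (2); add F.
Step 6: cheapest edge leaving the tree is B-E (9); add E.
Step 7: cheapest edge leaving the tree is A-D (10); add D.
Step 8: cheapest edge leaving the tree is C-F (15); add C.
The 8th edge added is C-F.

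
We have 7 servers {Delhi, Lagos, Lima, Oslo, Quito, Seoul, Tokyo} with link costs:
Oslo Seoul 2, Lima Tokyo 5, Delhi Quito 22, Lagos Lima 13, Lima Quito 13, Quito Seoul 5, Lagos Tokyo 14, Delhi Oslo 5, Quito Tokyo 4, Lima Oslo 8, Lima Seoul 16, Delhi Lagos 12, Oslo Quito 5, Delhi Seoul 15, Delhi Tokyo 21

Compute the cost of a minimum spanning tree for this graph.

Prim, starting at Seoul.
Step 1: cheapest edge leaving the tree is Oslo Seoul (2); add Oslo.
Step 2: cheapest edge leaving the tree is Delhi Oslo (5); add Delhi.
Step 3: cheapest edge leaving the tree is Oslo Quito (5); add Quito.
Step 4: cheapest edge leaving the tree is Quito Tokyo (4); add Tokyo.
Step 5: cheapest edge leaving the tree is Lima Tokyo (5); add Lima.
Step 6: cheapest edge leaving the tree is Delhi Lagos (12); add Lagos.
MST edges: Oslo Seoul, Delhi Oslo, Oslo Quito, Quito Tokyo, Lima Tokyo, Delhi Lagos; total weight 2+5+5+4+5+12 = 33.

33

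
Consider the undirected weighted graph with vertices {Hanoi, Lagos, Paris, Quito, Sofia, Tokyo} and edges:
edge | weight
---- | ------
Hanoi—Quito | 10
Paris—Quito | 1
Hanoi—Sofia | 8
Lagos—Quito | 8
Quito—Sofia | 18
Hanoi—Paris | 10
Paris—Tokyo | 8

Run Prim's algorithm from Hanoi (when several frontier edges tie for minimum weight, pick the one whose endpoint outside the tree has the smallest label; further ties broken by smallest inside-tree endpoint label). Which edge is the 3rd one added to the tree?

Paris-Quito

Prim's algorithm from Hanoi:
Step 1: frontier [Hanoi—Sofia 8, Hanoi—Paris 10, Hanoi—Quito 10] → take Hanoi—Sofia (8); add Sofia.
Step 2: frontier [Hanoi—Paris 10, Hanoi—Quito 10, Quito—Sofia 18] → take Hanoi—Paris (10); add Paris.
Step 3: frontier [Hanoi—Quito 10, Paris—Quito 1, Paris—Tokyo 8, Quito—Sofia 18] → take Paris—Quito (1); add Quito.
Step 4: frontier [Paris—Tokyo 8, Lagos—Quito 8] → take Lagos—Quito (8); add Lagos.
Step 5: frontier [Paris—Tokyo 8] → take Paris—Tokyo (8); add Tokyo.
The 3rd edge added is Paris—Quito.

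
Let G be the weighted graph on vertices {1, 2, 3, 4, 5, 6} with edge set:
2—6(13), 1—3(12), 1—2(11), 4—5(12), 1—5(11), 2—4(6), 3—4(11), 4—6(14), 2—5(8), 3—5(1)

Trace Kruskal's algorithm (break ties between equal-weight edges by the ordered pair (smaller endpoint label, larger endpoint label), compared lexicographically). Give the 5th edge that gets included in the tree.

Kruskal's algorithm — process edges by increasing weight (ties by edge label):
3—5 (1): add. Components now {1} {2} {3,5} {4} {6}
2—4 (6): add. Components now {1} {2,4} {3,5} {6}
2—5 (8): add. Components now {1} {2,3,4,5} {6}
1—2 (11): add. Components now {1,2,3,4,5} {6}
1—5 (11): skip — 1 and 5 already connected.
3—4 (11): skip — 3 and 4 already connected.
1—3 (12): skip — 1 and 3 already connected.
4—5 (12): skip — 4 and 5 already connected.
2—6 (13): add. Components now {1,2,3,4,5,6}
The 5th edge added is 2—6.

2-6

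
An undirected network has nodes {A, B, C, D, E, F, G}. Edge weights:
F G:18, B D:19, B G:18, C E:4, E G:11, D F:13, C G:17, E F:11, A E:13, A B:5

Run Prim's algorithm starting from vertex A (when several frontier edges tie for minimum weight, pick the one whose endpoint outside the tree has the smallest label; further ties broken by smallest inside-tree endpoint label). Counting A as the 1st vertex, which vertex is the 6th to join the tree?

G

Prim's algorithm from A:
Step 1: cheapest edge leaving the tree is A B (5); add B.
Step 2: cheapest edge leaving the tree is A E (13); add E.
Step 3: cheapest edge leaving the tree is C E (4); add C.
Step 4: cheapest edge leaving the tree is E F (11); add F.
Step 5: cheapest edge leaving the tree is E G (11); add G.
Step 6: cheapest edge leaving the tree is D F (13); add D.
Vertex order: A, B, E, C, F, G, D. The 6th vertex is G.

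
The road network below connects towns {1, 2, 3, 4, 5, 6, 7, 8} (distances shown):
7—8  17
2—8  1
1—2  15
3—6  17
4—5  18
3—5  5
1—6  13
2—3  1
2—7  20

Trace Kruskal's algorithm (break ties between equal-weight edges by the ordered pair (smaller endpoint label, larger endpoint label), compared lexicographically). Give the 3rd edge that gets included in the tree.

Kruskal: consider edges lightest-first.
2—3 (1): add — endpoints in different components.
2—8 (1): add — endpoints in different components.
3—5 (5): add — endpoints in different components.
1—6 (13): add — endpoints in different components.
1—2 (15): add — endpoints in different components.
3—6 (17): skip — 3 and 6 already connected.
7—8 (17): add — endpoints in different components.
4—5 (18): add — endpoints in different components.
The 3rd edge added is 3—5.

3-5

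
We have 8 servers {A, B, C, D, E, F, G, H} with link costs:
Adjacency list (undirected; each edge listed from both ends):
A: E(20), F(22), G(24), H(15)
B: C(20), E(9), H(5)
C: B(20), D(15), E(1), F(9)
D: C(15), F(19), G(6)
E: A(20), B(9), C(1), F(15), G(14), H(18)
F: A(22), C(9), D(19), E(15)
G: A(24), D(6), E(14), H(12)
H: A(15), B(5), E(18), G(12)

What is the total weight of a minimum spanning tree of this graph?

Kruskal's algorithm — process edges by increasing weight (ties by edge label):
C E (1): add — endpoints in different components.
B H (5): add — endpoints in different components.
D G (6): add — endpoints in different components.
B E (9): add — endpoints in different components.
C F (9): add — endpoints in different components.
G H (12): add — endpoints in different components.
E G (14): skip — E and G already connected.
A H (15): add — endpoints in different components.
MST edges: C E, B H, D G, B E, C F, G H, A H; total weight 1+5+6+9+9+12+15 = 57.

57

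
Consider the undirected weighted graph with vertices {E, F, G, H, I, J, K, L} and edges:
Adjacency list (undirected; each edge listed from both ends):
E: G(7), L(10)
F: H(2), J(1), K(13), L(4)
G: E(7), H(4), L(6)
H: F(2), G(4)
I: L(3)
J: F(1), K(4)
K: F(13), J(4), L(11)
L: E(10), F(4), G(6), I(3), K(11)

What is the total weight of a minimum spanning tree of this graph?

Kruskal: consider edges lightest-first.
F J (1): add — endpoints in different components.
F H (2): add — endpoints in different components.
I L (3): add — endpoints in different components.
F L (4): add — endpoints in different components.
G H (4): add — endpoints in different components.
J K (4): add — endpoints in different components.
G L (6): skip — G and L already connected.
E G (7): add — endpoints in different components.
MST edges: F J, F H, I L, F L, G H, J K, E G; total weight 1+2+3+4+4+4+7 = 25.

25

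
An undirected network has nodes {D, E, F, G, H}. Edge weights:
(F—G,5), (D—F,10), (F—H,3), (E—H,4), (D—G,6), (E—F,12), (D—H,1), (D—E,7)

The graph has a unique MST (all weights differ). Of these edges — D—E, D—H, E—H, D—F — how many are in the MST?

Kruskal: consider edges lightest-first.
D—H (1): add — endpoints in different components.
F—H (3): add — endpoints in different components.
E—H (4): add — endpoints in different components.
F—G (5): add — endpoints in different components.
MST edge set: {D—H, F—H, E—H, F—G}.
Of the listed edges, {D—H, E—H} are in the MST → 2.

2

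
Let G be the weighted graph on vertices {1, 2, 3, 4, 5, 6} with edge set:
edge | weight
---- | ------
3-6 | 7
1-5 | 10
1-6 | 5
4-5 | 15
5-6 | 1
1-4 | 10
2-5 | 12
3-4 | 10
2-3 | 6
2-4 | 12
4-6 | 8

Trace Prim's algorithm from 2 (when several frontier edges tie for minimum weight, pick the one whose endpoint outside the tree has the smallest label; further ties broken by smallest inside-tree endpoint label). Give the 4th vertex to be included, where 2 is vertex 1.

5

Prim, starting at 2.
Step 1: cheapest edge leaving the tree is 2-3 (6); add 3.
Step 2: cheapest edge leaving the tree is 3-6 (7); add 6.
Step 3: cheapest edge leaving the tree is 5-6 (1); add 5.
Step 4: cheapest edge leaving the tree is 1-6 (5); add 1.
Step 5: cheapest edge leaving the tree is 4-6 (8); add 4.
Vertex order: 2, 3, 6, 5, 1, 4. The 4th vertex is 5.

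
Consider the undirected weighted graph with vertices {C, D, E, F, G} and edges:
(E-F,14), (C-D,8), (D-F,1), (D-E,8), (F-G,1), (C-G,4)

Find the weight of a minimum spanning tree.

14

Prim's algorithm from G:
Step 1: frontier [F-G 1, C-G 4] → take F-G (1); add F.
Step 2: frontier [D-F 1, E-F 14, C-G 4] → take D-F (1); add D.
Step 3: frontier [C-D 8, D-E 8, E-F 14, C-G 4] → take C-G (4); add C.
Step 4: frontier [D-E 8, E-F 14] → take D-E (8); add E.
MST edges: F-G, D-F, C-G, D-E; total weight 1+1+4+8 = 14.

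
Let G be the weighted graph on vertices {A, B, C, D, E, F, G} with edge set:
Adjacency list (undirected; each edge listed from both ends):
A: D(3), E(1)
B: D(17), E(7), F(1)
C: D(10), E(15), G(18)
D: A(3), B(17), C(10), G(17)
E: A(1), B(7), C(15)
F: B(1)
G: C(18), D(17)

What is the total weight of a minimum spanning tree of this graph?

Kruskal: consider edges lightest-first.
A E (1): add. Components now {A,E} {B} {C} {D} {F} {G}
B F (1): add. Components now {A,E} {B,F} {C} {D} {G}
A D (3): add. Components now {A,D,E} {B,F} {C} {G}
B E (7): add. Components now {A,B,D,E,F} {C} {G}
C D (10): add. Components now {A,B,C,D,E,F} {G}
C E (15): skip — C and E already connected.
B D (17): skip — B and D already connected.
D G (17): add. Components now {A,B,C,D,E,F,G}
MST edges: A E, B F, A D, B E, C D, D G; total weight 1+1+3+7+10+17 = 39.

39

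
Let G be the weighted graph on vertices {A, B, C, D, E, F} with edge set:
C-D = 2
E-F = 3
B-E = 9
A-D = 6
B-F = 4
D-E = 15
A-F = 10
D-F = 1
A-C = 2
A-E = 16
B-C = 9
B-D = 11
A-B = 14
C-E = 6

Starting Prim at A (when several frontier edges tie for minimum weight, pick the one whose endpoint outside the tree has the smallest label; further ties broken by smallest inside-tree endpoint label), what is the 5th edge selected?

B-F

Grow the tree from A using Prim:
Step 1: cheapest edge leaving the tree is A-C (2); add C.
Step 2: cheapest edge leaving the tree is C-D (2); add D.
Step 3: cheapest edge leaving the tree is D-F (1); add F.
Step 4: cheapest edge leaving the tree is E-F (3); add E.
Step 5: cheapest edge leaving the tree is B-F (4); add B.
The 5th edge added is B-F.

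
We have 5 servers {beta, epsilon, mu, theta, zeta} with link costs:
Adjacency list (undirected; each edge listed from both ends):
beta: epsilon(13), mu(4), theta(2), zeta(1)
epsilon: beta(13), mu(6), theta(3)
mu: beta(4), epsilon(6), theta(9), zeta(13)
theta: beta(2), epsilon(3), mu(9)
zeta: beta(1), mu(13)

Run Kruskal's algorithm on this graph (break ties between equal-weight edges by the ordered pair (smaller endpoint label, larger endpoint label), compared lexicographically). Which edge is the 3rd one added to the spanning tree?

Kruskal: consider edges lightest-first.
beta zeta (1): add. Components now {beta,zeta} {mu} {theta} {epsilon}
beta theta (2): add. Components now {beta,theta,zeta} {mu} {epsilon}
epsilon theta (3): add. Components now {beta,epsilon,theta,zeta} {mu}
beta mu (4): add. Components now {beta,epsilon,mu,theta,zeta}
The 3rd edge added is epsilon theta.

epsilon-theta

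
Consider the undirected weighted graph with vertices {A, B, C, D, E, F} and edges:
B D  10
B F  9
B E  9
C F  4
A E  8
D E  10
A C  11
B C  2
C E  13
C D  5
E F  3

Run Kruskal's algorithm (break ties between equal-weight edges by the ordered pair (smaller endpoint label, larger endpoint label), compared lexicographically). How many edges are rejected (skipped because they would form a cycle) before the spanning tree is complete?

Sort edges by weight, then run Kruskal:
B C (2): add. Components now {A} {B,C} {D} {E} {F}
E F (3): add. Components now {A} {B,C} {D} {E,F}
C F (4): add. Components now {A} {B,C,E,F} {D}
C D (5): add. Components now {A} {B,C,D,E,F}
A E (8): add. Components now {A,B,C,D,E,F}
Edges rejected before the tree was complete: 0.

0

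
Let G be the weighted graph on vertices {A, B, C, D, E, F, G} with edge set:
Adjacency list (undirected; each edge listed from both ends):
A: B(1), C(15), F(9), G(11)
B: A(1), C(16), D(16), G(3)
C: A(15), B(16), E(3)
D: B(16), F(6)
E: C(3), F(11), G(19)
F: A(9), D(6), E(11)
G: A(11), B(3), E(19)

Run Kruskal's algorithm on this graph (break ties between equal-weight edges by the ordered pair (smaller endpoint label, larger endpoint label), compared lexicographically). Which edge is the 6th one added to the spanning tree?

Sort edges by weight, then run Kruskal:
A—B (1): add. Components now {A,B} {C} {D} {E} {F} {G}
B—G (3): add. Components now {A,B,G} {C} {D} {E} {F}
C—E (3): add. Components now {A,B,G} {C,E} {D} {F}
D—F (6): add. Components now {A,B,G} {C,E} {D,F}
A—F (9): add. Components now {A,B,D,F,G} {C,E}
A—G (11): skip — A and G already connected.
E—F (11): add. Components now {A,B,C,D,E,F,G}
The 6th edge added is E—F.

E-F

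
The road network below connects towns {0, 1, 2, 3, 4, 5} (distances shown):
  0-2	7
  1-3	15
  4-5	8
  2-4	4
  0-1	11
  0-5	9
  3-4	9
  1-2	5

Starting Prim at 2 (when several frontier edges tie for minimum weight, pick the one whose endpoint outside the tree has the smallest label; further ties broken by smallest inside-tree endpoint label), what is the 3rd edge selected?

0-2

Prim, starting at 2.
Step 1: cheapest edge leaving the tree is 2-4 (4); add 4.
Step 2: cheapest edge leaving the tree is 1-2 (5); add 1.
Step 3: cheapest edge leaving the tree is 0-2 (7); add 0.
Step 4: cheapest edge leaving the tree is 4-5 (8); add 5.
Step 5: cheapest edge leaving the tree is 3-4 (9); add 3.
The 3rd edge added is 0-2.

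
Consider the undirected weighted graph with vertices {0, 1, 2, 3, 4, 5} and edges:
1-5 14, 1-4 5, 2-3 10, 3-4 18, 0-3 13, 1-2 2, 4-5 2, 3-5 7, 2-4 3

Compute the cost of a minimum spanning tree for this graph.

Prim, starting at 3.
Step 1: cheapest edge leaving the tree is 3-5 (7); add 5.
Step 2: cheapest edge leaving the tree is 4-5 (2); add 4.
Step 3: cheapest edge leaving the tree is 2-4 (3); add 2.
Step 4: cheapest edge leaving the tree is 1-2 (2); add 1.
Step 5: cheapest edge leaving the tree is 0-3 (13); add 0.
MST edges: 3-5, 4-5, 2-4, 1-2, 0-3; total weight 7+2+3+2+13 = 27.

27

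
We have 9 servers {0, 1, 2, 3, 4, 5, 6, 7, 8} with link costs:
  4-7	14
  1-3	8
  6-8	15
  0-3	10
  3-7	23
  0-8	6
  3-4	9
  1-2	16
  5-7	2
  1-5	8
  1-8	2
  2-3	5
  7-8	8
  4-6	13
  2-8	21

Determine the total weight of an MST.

Prim's algorithm from 0:
Step 1: cheapest edge leaving the tree is 0-8 (6); add 8.
Step 2: cheapest edge leaving the tree is 1-8 (2); add 1.
Step 3: cheapest edge leaving the tree is 1-3 (8); add 3.
Step 4: cheapest edge leaving the tree is 2-3 (5); add 2.
Step 5: cheapest edge leaving the tree is 1-5 (8); add 5.
Step 6: cheapest edge leaving the tree is 5-7 (2); add 7.
Step 7: cheapest edge leaving the tree is 3-4 (9); add 4.
Step 8: cheapest edge leaving the tree is 4-6 (13); add 6.
MST edges: 0-8, 1-8, 1-3, 2-3, 1-5, 5-7, 3-4, 4-6; total weight 6+2+8+5+8+2+9+13 = 53.

53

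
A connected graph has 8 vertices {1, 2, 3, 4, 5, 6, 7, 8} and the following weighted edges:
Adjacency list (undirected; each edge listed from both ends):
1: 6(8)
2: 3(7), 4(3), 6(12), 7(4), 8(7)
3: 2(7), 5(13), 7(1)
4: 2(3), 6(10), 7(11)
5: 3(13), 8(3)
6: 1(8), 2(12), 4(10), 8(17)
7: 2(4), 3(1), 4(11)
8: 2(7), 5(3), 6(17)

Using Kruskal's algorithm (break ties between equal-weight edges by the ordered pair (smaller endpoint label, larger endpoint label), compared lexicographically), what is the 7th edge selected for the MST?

4-6

Kruskal: consider edges lightest-first.
3 7 (1): add — endpoints in different components.
2 4 (3): add — endpoints in different components.
5 8 (3): add — endpoints in different components.
2 7 (4): add — endpoints in different components.
2 3 (7): skip — 2 and 3 already connected.
2 8 (7): add — endpoints in different components.
1 6 (8): add — endpoints in different components.
4 6 (10): add — endpoints in different components.
The 7th edge added is 4 6.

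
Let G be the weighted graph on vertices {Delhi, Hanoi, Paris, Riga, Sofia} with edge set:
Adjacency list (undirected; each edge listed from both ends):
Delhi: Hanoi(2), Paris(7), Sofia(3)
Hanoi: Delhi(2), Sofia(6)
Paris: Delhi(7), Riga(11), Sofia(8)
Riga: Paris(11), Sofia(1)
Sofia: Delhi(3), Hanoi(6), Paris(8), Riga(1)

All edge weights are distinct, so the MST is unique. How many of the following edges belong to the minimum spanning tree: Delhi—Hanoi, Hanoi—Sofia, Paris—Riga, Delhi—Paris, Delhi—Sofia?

Sort edges by weight, then run Kruskal:
Riga—Sofia (1): add. Components now {Paris} {Hanoi} {Riga,Sofia} {Delhi}
Delhi—Hanoi (2): add. Components now {Paris} {Delhi,Hanoi} {Riga,Sofia}
Delhi—Sofia (3): add. Components now {Paris} {Delhi,Hanoi,Riga,Sofia}
Hanoi—Sofia (6): skip — Hanoi and Sofia already connected.
Delhi—Paris (7): add. Components now {Delhi,Hanoi,Paris,Riga,Sofia}
MST edge set: {Riga—Sofia, Delhi—Hanoi, Delhi—Sofia, Delhi—Paris}.
Of the listed edges, {Delhi—Hanoi, Delhi—Paris, Delhi—Sofia} are in the MST → 3.

3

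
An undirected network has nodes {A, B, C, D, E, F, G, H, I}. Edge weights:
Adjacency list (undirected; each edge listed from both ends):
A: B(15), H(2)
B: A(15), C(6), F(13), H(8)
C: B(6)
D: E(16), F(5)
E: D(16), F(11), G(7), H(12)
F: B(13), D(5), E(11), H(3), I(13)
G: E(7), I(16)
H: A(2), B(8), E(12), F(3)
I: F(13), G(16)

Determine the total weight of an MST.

55

Kruskal's algorithm — process edges by increasing weight (ties by edge label):
A H (2): add — endpoints in different components.
F H (3): add — endpoints in different components.
D F (5): add — endpoints in different components.
B C (6): add — endpoints in different components.
E G (7): add — endpoints in different components.
B H (8): add — endpoints in different components.
E F (11): add — endpoints in different components.
E H (12): skip — E and H already connected.
B F (13): skip — B and F already connected.
F I (13): add — endpoints in different components.
MST edges: A H, F H, D F, B C, E G, B H, E F, F I; total weight 2+3+5+6+7+8+11+13 = 55.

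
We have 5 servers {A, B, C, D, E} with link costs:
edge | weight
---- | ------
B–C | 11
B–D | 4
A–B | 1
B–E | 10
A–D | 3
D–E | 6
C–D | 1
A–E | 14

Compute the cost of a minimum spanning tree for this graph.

Sort edges by weight, then run Kruskal:
A–B (1): add — endpoints in different components.
C–D (1): add — endpoints in different components.
A–D (3): add — endpoints in different components.
B–D (4): skip — B and D already connected.
D–E (6): add — endpoints in different components.
MST edges: A–B, C–D, A–D, D–E; total weight 1+1+3+6 = 11.

11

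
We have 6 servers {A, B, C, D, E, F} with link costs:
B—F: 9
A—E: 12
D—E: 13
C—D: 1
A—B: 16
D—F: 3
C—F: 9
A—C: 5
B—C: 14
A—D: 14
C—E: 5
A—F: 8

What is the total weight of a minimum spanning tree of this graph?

Kruskal: consider edges lightest-first.
C—D (1): add — endpoints in different components.
D—F (3): add — endpoints in different components.
A—C (5): add — endpoints in different components.
C—E (5): add — endpoints in different components.
A—F (8): skip — A and F already connected.
B—F (9): add — endpoints in different components.
MST edges: C—D, D—F, A—C, C—E, B—F; total weight 1+3+5+5+9 = 23.

23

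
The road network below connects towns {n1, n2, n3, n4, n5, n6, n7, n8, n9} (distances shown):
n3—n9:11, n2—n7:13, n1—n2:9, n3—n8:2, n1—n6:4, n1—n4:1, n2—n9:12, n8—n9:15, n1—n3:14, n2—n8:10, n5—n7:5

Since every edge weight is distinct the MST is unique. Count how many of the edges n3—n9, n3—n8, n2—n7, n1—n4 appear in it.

Kruskal's algorithm — process edges by increasing weight (ties by edge label):
n1—n4 (1): add — endpoints in different components.
n3—n8 (2): add — endpoints in different components.
n1—n6 (4): add — endpoints in different components.
n5—n7 (5): add — endpoints in different components.
n1—n2 (9): add — endpoints in different components.
n2—n8 (10): add — endpoints in different components.
n3—n9 (11): add — endpoints in different components.
n2—n9 (12): skip — n2 and n9 already connected.
n2—n7 (13): add — endpoints in different components.
MST edge set: {n1—n4, n3—n8, n1—n6, n5—n7, n1—n2, n2—n8, n3—n9, n2—n7}.
Of the listed edges, {n3—n9, n3—n8, n2—n7, n1—n4} are in the MST → 4.

4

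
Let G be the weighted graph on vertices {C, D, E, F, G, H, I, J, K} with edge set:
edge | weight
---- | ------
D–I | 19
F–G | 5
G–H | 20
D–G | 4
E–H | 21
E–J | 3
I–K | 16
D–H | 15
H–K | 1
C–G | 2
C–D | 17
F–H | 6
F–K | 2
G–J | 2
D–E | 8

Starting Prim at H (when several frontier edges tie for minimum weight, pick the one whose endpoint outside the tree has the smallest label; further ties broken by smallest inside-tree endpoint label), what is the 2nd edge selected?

F-K

Prim, starting at H.
Step 1: cheapest edge leaving the tree is H–K (1); add K.
Step 2: cheapest edge leaving the tree is F–K (2); add F.
Step 3: cheapest edge leaving the tree is F–G (5); add G.
Step 4: cheapest edge leaving the tree is C–G (2); add C.
Step 5: cheapest edge leaving the tree is G–J (2); add J.
Step 6: cheapest edge leaving the tree is E–J (3); add E.
Step 7: cheapest edge leaving the tree is D–G (4); add D.
Step 8: cheapest edge leaving the tree is I–K (16); add I.
The 2nd edge added is F–K.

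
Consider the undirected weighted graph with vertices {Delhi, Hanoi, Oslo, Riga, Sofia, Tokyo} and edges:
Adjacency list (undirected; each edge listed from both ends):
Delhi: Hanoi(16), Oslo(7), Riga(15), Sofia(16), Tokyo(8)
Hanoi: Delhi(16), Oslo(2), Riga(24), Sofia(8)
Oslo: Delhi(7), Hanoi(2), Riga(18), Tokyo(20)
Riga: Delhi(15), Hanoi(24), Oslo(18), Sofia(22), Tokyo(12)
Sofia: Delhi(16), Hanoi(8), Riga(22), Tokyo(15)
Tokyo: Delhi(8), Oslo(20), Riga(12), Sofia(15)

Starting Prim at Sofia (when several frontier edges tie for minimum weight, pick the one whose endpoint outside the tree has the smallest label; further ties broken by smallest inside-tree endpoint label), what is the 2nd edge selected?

Hanoi-Oslo

Prim's algorithm from Sofia:
Step 1: frontier [Hanoi-Sofia 8, Sofia-Tokyo 15, Delhi-Sofia 16, Riga-Sofia 22] → take Hanoi-Sofia (8); add Hanoi.
Step 2: frontier [Hanoi-Oslo 2, Delhi-Hanoi 16, Hanoi-Riga 24, Sofia-Tokyo 15, Delhi-Sofia 16, Riga-Sofia 22] → take Hanoi-Oslo (2); add Oslo.
Step 3: frontier [Delhi-Hanoi 16, Hanoi-Riga 24, Delhi-Oslo 7, Oslo-Riga 18, Oslo-Tokyo 20, Sofia-Tokyo 15, Delhi-Sofia 16, Riga-Sofia 22] → take Delhi-Oslo (7); add Delhi.
Step 4: frontier [Delhi-Tokyo 8, Delhi-Riga 15, Hanoi-Riga 24, Oslo-Riga 18, Oslo-Tokyo 20, Sofia-Tokyo 15, Riga-Sofia 22] → take Delhi-Tokyo (8); add Tokyo.
Step 5: frontier [Delhi-Riga 15, Hanoi-Riga 24, Oslo-Riga 18, Riga-Sofia 22, Riga-Tokyo 12] → take Riga-Tokyo (12); add Riga.
The 2nd edge added is Hanoi-Oslo.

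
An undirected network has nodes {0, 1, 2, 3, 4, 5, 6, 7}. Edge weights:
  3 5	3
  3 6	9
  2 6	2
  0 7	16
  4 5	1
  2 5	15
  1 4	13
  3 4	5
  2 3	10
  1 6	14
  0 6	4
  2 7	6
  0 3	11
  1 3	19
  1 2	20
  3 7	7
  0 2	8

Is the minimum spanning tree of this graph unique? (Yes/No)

Sort edges by weight, then run Kruskal:
4 5 (1): add — endpoints in different components.
2 6 (2): add — endpoints in different components.
3 5 (3): add — endpoints in different components.
0 6 (4): add — endpoints in different components.
3 4 (5): skip — 3 and 4 already connected.
2 7 (6): add — endpoints in different components.
3 7 (7): add — endpoints in different components.
0 2 (8): skip — 0 and 2 already connected.
3 6 (9): skip — 3 and 6 already connected.
2 3 (10): skip — 2 and 3 already connected.
0 3 (11): skip — 0 and 3 already connected.
1 4 (13): add — endpoints in different components.
Every non-tree edge has weight strictly greater than the heaviest edge on the tree path between its endpoints, so the MST is unique.

Yes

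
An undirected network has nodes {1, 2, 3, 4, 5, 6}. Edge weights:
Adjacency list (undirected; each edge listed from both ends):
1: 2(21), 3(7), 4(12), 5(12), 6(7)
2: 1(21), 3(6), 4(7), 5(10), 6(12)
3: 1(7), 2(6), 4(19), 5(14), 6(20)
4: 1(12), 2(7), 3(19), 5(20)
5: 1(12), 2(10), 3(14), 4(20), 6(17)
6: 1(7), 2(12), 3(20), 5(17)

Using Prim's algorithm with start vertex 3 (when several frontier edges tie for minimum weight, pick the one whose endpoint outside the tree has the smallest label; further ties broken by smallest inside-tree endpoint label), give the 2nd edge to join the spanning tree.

Grow the tree from 3 using Prim:
Step 1: cheapest edge leaving the tree is 2-3 (6); add 2.
Step 2: cheapest edge leaving the tree is 1-3 (7); add 1.
Step 3: cheapest edge leaving the tree is 2-4 (7); add 4.
Step 4: cheapest edge leaving the tree is 1-6 (7); add 6.
Step 5: cheapest edge leaving the tree is 2-5 (10); add 5.
The 2nd edge added is 1-3.

1-3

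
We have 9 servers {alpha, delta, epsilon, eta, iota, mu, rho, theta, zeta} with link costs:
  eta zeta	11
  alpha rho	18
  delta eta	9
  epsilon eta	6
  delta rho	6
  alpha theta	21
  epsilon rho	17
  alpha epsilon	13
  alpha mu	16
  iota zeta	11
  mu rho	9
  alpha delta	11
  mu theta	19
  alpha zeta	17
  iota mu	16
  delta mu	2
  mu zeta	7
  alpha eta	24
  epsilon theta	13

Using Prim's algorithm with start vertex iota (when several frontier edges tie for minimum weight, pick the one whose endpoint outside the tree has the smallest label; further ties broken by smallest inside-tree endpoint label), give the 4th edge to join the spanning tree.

Prim's algorithm from iota:
Step 1: cheapest edge leaving the tree is iota zeta (11); add zeta.
Step 2: cheapest edge leaving the tree is mu zeta (7); add mu.
Step 3: cheapest edge leaving the tree is delta mu (2); add delta.
Step 4: cheapest edge leaving the tree is delta rho (6); add rho.
Step 5: cheapest edge leaving the tree is delta eta (9); add eta.
Step 6: cheapest edge leaving the tree is epsilon eta (6); add epsilon.
Step 7: cheapest edge leaving the tree is alpha delta (11); add alpha.
Step 8: cheapest edge leaving the tree is epsilon theta (13); add theta.
The 4th edge added is delta rho.

delta-rho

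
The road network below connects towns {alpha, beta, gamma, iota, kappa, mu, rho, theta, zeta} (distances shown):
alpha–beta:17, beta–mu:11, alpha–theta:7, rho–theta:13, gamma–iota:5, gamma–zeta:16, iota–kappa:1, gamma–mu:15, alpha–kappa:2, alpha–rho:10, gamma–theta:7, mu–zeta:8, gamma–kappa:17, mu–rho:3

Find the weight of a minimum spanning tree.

Prim's algorithm from theta:
Step 1: frontier [alpha–theta 7, gamma–theta 7, rho–theta 13] → take alpha–theta (7); add alpha.
Step 2: frontier [alpha–kappa 2, alpha–rho 10, alpha–beta 17, gamma–theta 7, rho–theta 13] → take alpha–kappa (2); add kappa.
Step 3: frontier [alpha–rho 10, alpha–beta 17, iota–kappa 1, gamma–kappa 17, gamma–theta 7, rho–theta 13] → take iota–kappa (1); add iota.
Step 4: frontier [alpha–rho 10, alpha–beta 17, gamma–iota 5, gamma–kappa 17, gamma–theta 7, rho–theta 13] → take gamma–iota (5); add gamma.
Step 5: frontier [alpha–rho 10, alpha–beta 17, gamma–mu 15, gamma–zeta 16, rho–theta 13] → take alpha–rho (10); add rho.
Step 6: frontier [alpha–beta 17, gamma–mu 15, gamma–zeta 16, mu–rho 3] → take mu–rho (3); add mu.
Step 7: frontier [alpha–beta 17, gamma–zeta 16, mu–zeta 8, beta–mu 11] → take mu–zeta (8); add zeta.
Step 8: frontier [alpha–beta 17, beta–mu 11] → take beta–mu (11); add beta.
MST edges: alpha–theta, alpha–kappa, iota–kappa, gamma–iota, alpha–rho, mu–rho, mu–zeta, beta–mu; total weight 7+2+1+5+10+3+8+11 = 47.

47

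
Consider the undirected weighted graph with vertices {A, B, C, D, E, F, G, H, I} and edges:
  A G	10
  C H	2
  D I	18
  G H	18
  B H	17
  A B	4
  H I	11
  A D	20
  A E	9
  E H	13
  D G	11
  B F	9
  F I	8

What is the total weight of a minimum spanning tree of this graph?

Sort edges by weight, then run Kruskal:
C H (2): add — endpoints in different components.
A B (4): add — endpoints in different components.
F I (8): add — endpoints in different components.
A E (9): add — endpoints in different components.
B F (9): add — endpoints in different components.
A G (10): add — endpoints in different components.
D G (11): add — endpoints in different components.
H I (11): add — endpoints in different components.
MST edges: C H, A B, F I, A E, B F, A G, D G, H I; total weight 2+4+8+9+9+10+11+11 = 64.

64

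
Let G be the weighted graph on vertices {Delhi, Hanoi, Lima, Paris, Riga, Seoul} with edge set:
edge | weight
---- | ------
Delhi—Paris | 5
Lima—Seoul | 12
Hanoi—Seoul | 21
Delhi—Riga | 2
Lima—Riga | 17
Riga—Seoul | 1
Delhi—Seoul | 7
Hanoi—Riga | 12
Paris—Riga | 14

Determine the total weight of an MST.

32

Kruskal: consider edges lightest-first.
Riga—Seoul (1): add — endpoints in different components.
Delhi—Riga (2): add — endpoints in different components.
Delhi—Paris (5): add — endpoints in different components.
Delhi—Seoul (7): skip — Seoul and Delhi already connected.
Hanoi—Riga (12): add — endpoints in different components.
Lima—Seoul (12): add — endpoints in different components.
MST edges: Riga—Seoul, Delhi—Riga, Delhi—Paris, Hanoi—Riga, Lima—Seoul; total weight 1+2+5+12+12 = 32.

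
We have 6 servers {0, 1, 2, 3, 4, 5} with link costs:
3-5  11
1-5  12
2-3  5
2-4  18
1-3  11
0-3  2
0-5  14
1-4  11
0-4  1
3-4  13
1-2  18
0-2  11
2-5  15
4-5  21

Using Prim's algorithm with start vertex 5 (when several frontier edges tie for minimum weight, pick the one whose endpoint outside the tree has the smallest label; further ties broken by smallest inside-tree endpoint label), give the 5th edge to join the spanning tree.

1-3

Prim's algorithm from 5:
Step 1: frontier [3-5 11, 1-5 12, 0-5 14, 2-5 15, 4-5 21] → take 3-5 (11); add 3.
Step 2: frontier [0-3 2, 2-3 5, 1-3 11, 3-4 13, 1-5 12, 0-5 14, 2-5 15, 4-5 21] → take 0-3 (2); add 0.
Step 3: frontier [0-4 1, 0-2 11, 2-3 5, 1-3 11, 3-4 13, 1-5 12, 2-5 15, 4-5 21] → take 0-4 (1); add 4.
Step 4: frontier [0-2 11, 2-3 5, 1-3 11, 1-4 11, 2-4 18, 1-5 12, 2-5 15] → take 2-3 (5); add 2.
Step 5: frontier [1-2 18, 1-3 11, 1-4 11, 1-5 12] → take 1-3 (11); add 1.
The 5th edge added is 1-3.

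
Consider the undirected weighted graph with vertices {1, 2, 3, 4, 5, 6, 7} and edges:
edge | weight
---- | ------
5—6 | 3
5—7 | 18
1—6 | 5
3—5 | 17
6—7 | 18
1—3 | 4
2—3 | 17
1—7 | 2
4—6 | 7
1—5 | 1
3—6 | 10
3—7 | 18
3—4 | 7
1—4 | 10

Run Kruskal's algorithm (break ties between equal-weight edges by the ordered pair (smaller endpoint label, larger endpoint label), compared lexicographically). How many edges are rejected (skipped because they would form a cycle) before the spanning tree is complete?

Sort edges by weight, then run Kruskal:
1—5 (1): add — endpoints in different components.
1—7 (2): add — endpoints in different components.
5—6 (3): add — endpoints in different components.
1—3 (4): add — endpoints in different components.
1—6 (5): skip — 1 and 6 already connected.
3—4 (7): add — endpoints in different components.
4—6 (7): skip — 4 and 6 already connected.
1—4 (10): skip — 1 and 4 already connected.
3—6 (10): skip — 3 and 6 already connected.
2—3 (17): add — endpoints in different components.
Edges rejected before the tree was complete: 4.

4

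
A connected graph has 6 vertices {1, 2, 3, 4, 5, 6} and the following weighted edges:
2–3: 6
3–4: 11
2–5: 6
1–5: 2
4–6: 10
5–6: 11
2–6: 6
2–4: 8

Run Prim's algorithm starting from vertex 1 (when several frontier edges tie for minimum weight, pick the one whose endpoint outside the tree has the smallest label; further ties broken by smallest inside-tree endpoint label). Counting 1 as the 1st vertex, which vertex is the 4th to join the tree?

3

Prim, starting at 1.
Step 1: cheapest edge leaving the tree is 1–5 (2); add 5.
Step 2: cheapest edge leaving the tree is 2–5 (6); add 2.
Step 3: cheapest edge leaving the tree is 2–3 (6); add 3.
Step 4: cheapest edge leaving the tree is 2–6 (6); add 6.
Step 5: cheapest edge leaving the tree is 2–4 (8); add 4.
Vertex order: 1, 5, 2, 3, 6, 4. The 4th vertex is 3.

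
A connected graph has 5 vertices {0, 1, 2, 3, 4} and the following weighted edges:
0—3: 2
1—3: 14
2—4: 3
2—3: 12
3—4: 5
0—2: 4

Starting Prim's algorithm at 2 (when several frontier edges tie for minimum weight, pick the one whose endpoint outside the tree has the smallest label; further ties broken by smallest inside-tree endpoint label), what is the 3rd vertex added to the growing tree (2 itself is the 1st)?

0

Prim, starting at 2.
Step 1: frontier [2—4 3, 0—2 4, 2—3 12] → take 2—4 (3); add 4.
Step 2: frontier [0—2 4, 2—3 12, 3—4 5] → take 0—2 (4); add 0.
Step 3: frontier [0—3 2, 2—3 12, 3—4 5] → take 0—3 (2); add 3.
Step 4: frontier [1—3 14] → take 1—3 (14); add 1.
Vertex order: 2, 4, 0, 3, 1. The 3rd vertex is 0.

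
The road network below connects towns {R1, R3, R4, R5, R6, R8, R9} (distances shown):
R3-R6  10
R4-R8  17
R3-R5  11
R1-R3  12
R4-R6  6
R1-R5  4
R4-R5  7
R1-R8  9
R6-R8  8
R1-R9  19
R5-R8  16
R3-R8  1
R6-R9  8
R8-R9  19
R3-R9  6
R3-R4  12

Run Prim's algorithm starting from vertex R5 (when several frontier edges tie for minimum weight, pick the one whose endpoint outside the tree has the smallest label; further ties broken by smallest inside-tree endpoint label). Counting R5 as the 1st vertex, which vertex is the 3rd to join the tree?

R4

Grow the tree from R5 using Prim:
Step 1: cheapest edge leaving the tree is R1-R5 (4); add R1.
Step 2: cheapest edge leaving the tree is R4-R5 (7); add R4.
Step 3: cheapest edge leaving the tree is R4-R6 (6); add R6.
Step 4: cheapest edge leaving the tree is R6-R8 (8); add R8.
Step 5: cheapest edge leaving the tree is R3-R8 (1); add R3.
Step 6: cheapest edge leaving the tree is R3-R9 (6); add R9.
Vertex order: R5, R1, R4, R6, R8, R3, R9. The 3rd vertex is R4.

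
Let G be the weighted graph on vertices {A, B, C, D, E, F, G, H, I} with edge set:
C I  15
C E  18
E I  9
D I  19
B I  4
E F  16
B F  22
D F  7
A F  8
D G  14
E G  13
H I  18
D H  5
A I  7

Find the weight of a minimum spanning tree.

68

Prim's algorithm from G:
Step 1: frontier [E G 13, D G 14] → take E G (13); add E.
Step 2: frontier [E I 9, E F 16, C E 18, D G 14] → take E I (9); add I.
Step 3: frontier [E F 16, C E 18, D G 14, B I 4, A I 7, C I 15, H I 18, D I 19] → take B I (4); add B.
Step 4: frontier [B F 22, E F 16, C E 18, D G 14, A I 7, C I 15, H I 18, D I 19] → take A I (7); add A.
Step 5: frontier [A F 8, B F 22, E F 16, C E 18, D G 14, C I 15, H I 18, D I 19] → take A F (8); add F.
Step 6: frontier [C E 18, D F 7, D G 14, C I 15, H I 18, D I 19] → take D F (7); add D.
Step 7: frontier [D H 5, C E 18, C I 15, H I 18] → take D H (5); add H.
Step 8: frontier [C E 18, C I 15] → take C I (15); add C.
MST edges: E G, E I, B I, A I, A F, D F, D H, C I; total weight 13+9+4+7+8+7+5+15 = 68.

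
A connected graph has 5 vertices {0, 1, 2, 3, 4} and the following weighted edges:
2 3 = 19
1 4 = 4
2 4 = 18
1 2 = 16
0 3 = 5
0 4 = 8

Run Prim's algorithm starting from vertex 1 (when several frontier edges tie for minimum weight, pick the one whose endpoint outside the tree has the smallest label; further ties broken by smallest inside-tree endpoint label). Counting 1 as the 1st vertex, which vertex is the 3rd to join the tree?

0

Grow the tree from 1 using Prim:
Step 1: frontier [1 4 4, 1 2 16] → take 1 4 (4); add 4.
Step 2: frontier [1 2 16, 0 4 8, 2 4 18] → take 0 4 (8); add 0.
Step 3: frontier [0 3 5, 1 2 16, 2 4 18] → take 0 3 (5); add 3.
Step 4: frontier [1 2 16, 2 3 19, 2 4 18] → take 1 2 (16); add 2.
Vertex order: 1, 4, 0, 3, 2. The 3rd vertex is 0.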